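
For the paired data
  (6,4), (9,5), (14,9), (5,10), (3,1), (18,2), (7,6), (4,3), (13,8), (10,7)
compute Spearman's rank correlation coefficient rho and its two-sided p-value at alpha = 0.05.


Step 1: Rank x and y separately (midranks; no ties here).
rank(x): 6->4, 9->6, 14->9, 5->3, 3->1, 18->10, 7->5, 4->2, 13->8, 10->7
rank(y): 4->4, 5->5, 9->9, 10->10, 1->1, 2->2, 6->6, 3->3, 8->8, 7->7
Step 2: d_i = R_x(i) - R_y(i); compute d_i^2.
  (4-4)^2=0, (6-5)^2=1, (9-9)^2=0, (3-10)^2=49, (1-1)^2=0, (10-2)^2=64, (5-6)^2=1, (2-3)^2=1, (8-8)^2=0, (7-7)^2=0
sum(d^2) = 116.
Step 3: rho = 1 - 6*116 / (10*(10^2 - 1)) = 1 - 696/990 = 0.296970.
Step 4: Under H0, t = rho * sqrt((n-2)/(1-rho^2)) = 0.8796 ~ t(8).
Step 5: Two-sided p-value from the t-distribution with 8 df = 0.404702.
Step 6: alpha = 0.05. fail to reject H0.

rho = 0.2970, p = 0.404702, fail to reject H0 at alpha = 0.05.


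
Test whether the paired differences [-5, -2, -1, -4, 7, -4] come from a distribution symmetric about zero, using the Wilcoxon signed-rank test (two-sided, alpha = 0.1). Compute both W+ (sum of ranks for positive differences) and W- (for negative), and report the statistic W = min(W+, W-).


Step 1: Drop any zero differences (none here) and take |d_i|.
|d| = [5, 2, 1, 4, 7, 4]
Step 2: Midrank |d_i| (ties get averaged ranks).
ranks: |5|->5, |2|->2, |1|->1, |4|->3.5, |7|->6, |4|->3.5
Step 3: Attach original signs; sum ranks with positive sign and with negative sign.
W+ = 6 = 6
W- = 5 + 2 + 1 + 3.5 + 3.5 = 15
(Check: W+ + W- = 21 should equal n(n+1)/2 = 21.)
Step 4: Test statistic W = min(W+, W-) = 6.
Step 5: Ties in |d|, so use the tie-corrected normal approximation.
        E[W] = n(n+1)/4 = 6*7/4 = 10.5.
        Tie groups: |d|=4 (t=2); sum(t^3 - t) = 6.
        Var[W] = n(n+1)(2n+1)/24 - sum(t^3-t)/48 = 546/24 - 6/48 = 22.625.
        z = (W - E[W]) / sqrt(Var[W]) = (6 - 10.5) / 4.7566 = -0.9461.
        Two-sided p = 2*Phi(z) = 0.344118.
Step 6: alpha = 0.1. fail to reject H0.

W+ = 6, W- = 15, W = min = 6, p = 0.344118, fail to reject H0.


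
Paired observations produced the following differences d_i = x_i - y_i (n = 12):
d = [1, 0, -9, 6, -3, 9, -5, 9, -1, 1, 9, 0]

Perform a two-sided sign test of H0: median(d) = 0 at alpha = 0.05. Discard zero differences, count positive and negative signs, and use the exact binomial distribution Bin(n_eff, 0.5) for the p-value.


Step 1: Discard zero differences. Original n = 12; n_eff = number of nonzero differences = 10.
Nonzero differences (with sign): +1, -9, +6, -3, +9, -5, +9, -1, +1, +9
Step 2: Count signs: positive = 6, negative = 4.
Step 3: Under H0: P(positive) = 0.5, so the number of positives S ~ Bin(10, 0.5).
Step 4: Two-sided exact p-value = sum of Bin(10,0.5) probabilities at or below the observed probability = 0.753906.
Step 5: alpha = 0.05. fail to reject H0.

n_eff = 10, pos = 6, neg = 4, p = 0.753906, fail to reject H0.


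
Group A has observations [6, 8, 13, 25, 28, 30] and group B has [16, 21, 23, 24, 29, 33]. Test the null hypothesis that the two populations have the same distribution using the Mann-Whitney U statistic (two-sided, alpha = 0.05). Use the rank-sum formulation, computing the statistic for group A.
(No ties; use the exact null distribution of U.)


Step 1: Combine and sort all 12 observations; assign midranks.
sorted (value, group): (6,X), (8,X), (13,X), (16,Y), (21,Y), (23,Y), (24,Y), (25,X), (28,X), (29,Y), (30,X), (33,Y)
ranks: 6->1, 8->2, 13->3, 16->4, 21->5, 23->6, 24->7, 25->8, 28->9, 29->10, 30->11, 33->12
Step 2: Rank sum for X: R1 = 1 + 2 + 3 + 8 + 9 + 11 = 34.
Step 3: U_X = R1 - n1(n1+1)/2 = 34 - 6*7/2 = 34 - 21 = 13.
       U_Y = n1*n2 - U_X = 36 - 13 = 23.
Step 4: No ties, so the exact null distribution of U (based on enumerating the C(12,6) = 924 equally likely rank assignments) gives the two-sided p-value.
Step 5: p-value = 0.484848; compare to alpha = 0.05. fail to reject H0.

U_X = 13, p = 0.484848, fail to reject H0 at alpha = 0.05.


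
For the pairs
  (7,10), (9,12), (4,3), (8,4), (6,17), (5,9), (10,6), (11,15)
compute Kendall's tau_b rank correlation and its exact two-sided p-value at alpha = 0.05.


Step 1: Enumerate the 28 unordered pairs (i,j) with i<j and classify each by sign(x_j-x_i) * sign(y_j-y_i).
  (1,2):dx=+2,dy=+2->C; (1,3):dx=-3,dy=-7->C; (1,4):dx=+1,dy=-6->D; (1,5):dx=-1,dy=+7->D
  (1,6):dx=-2,dy=-1->C; (1,7):dx=+3,dy=-4->D; (1,8):dx=+4,dy=+5->C; (2,3):dx=-5,dy=-9->C
  (2,4):dx=-1,dy=-8->C; (2,5):dx=-3,dy=+5->D; (2,6):dx=-4,dy=-3->C; (2,7):dx=+1,dy=-6->D
  (2,8):dx=+2,dy=+3->C; (3,4):dx=+4,dy=+1->C; (3,5):dx=+2,dy=+14->C; (3,6):dx=+1,dy=+6->C
  (3,7):dx=+6,dy=+3->C; (3,8):dx=+7,dy=+12->C; (4,5):dx=-2,dy=+13->D; (4,6):dx=-3,dy=+5->D
  (4,7):dx=+2,dy=+2->C; (4,8):dx=+3,dy=+11->C; (5,6):dx=-1,dy=-8->C; (5,7):dx=+4,dy=-11->D
  (5,8):dx=+5,dy=-2->D; (6,7):dx=+5,dy=-3->D; (6,8):dx=+6,dy=+6->C; (7,8):dx=+1,dy=+9->C
Step 2: C = 18, D = 10, total pairs = 28.
Step 3: tau = (C - D)/(n(n-1)/2) = (18 - 10)/28 = 0.285714.
Step 4: Exact two-sided p-value (enumerate n! = 40320 permutations of y under H0): p = 0.398760.
Step 5: alpha = 0.05. fail to reject H0.

tau_b = 0.2857 (C=18, D=10), p = 0.398760, fail to reject H0.


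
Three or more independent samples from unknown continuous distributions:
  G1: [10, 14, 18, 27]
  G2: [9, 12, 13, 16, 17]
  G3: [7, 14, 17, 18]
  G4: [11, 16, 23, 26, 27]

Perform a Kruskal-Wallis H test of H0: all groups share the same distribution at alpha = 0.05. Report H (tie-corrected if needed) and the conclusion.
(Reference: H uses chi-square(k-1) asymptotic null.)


Step 1: Combine all N = 18 observations and assign midranks.
sorted (value, group, rank): (7,G3,1), (9,G2,2), (10,G1,3), (11,G4,4), (12,G2,5), (13,G2,6), (14,G1,7.5), (14,G3,7.5), (16,G2,9.5), (16,G4,9.5), (17,G2,11.5), (17,G3,11.5), (18,G1,13.5), (18,G3,13.5), (23,G4,15), (26,G4,16), (27,G1,17.5), (27,G4,17.5)
Step 2: Sum ranks within each group.
R_1 = 41.5 (n_1 = 4)
R_2 = 34 (n_2 = 5)
R_3 = 33.5 (n_3 = 4)
R_4 = 62 (n_4 = 5)
Step 3: H = 12/(N(N+1)) * sum(R_i^2/n_i) - 3(N+1)
     = 12/(18*19) * (41.5^2/4 + 34^2/5 + 33.5^2/4 + 62^2/5) - 3*19
     = 0.035088 * 1711.12 - 57
     = 3.039474.
Step 4: Ties present; correction factor C = 1 - 30/(18^3 - 18) = 0.994840. Corrected H = 3.039474 / 0.994840 = 3.055239.
Step 5: Under H0, H ~ chi^2(3); p-value = 0.383187.
Step 6: alpha = 0.05. fail to reject H0.

H = 3.0552, df = 3, p = 0.383187, fail to reject H0.


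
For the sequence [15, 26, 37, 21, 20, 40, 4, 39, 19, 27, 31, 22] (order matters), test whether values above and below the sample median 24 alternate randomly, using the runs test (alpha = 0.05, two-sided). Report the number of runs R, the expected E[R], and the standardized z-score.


Step 1: Compute median = 24; label A = above, B = below.
Labels in order: BAABBABABAAB  (n_A = 6, n_B = 6)
Step 2: Count runs R = 9.
Step 3: Under H0 (random ordering), E[R] = 2*n_A*n_B/(n_A+n_B) + 1 = 2*6*6/12 + 1 = 7.0000.
        Var[R] = 2*n_A*n_B*(2*n_A*n_B - n_A - n_B) / ((n_A+n_B)^2 * (n_A+n_B-1)) = 4320/1584 = 2.7273.
        SD[R] = 1.6514.
Step 4: Continuity-corrected z = (R - 0.5 - E[R]) / SD[R] = (9 - 0.5 - 7.0000) / 1.6514 = 0.9083.
Step 5: Two-sided p-value via normal approximation = 2*(1 - Phi(|z|)) = 0.363722.
Step 6: alpha = 0.05. fail to reject H0.

R = 9, z = 0.9083, p = 0.363722, fail to reject H0.


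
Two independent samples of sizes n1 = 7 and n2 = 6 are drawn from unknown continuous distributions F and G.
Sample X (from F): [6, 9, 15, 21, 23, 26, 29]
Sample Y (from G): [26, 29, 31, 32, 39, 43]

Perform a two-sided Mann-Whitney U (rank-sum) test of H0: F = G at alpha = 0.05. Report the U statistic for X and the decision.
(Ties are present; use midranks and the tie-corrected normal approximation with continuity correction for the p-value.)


Step 1: Combine and sort all 13 observations; assign midranks.
sorted (value, group): (6,X), (9,X), (15,X), (21,X), (23,X), (26,X), (26,Y), (29,X), (29,Y), (31,Y), (32,Y), (39,Y), (43,Y)
ranks: 6->1, 9->2, 15->3, 21->4, 23->5, 26->6.5, 26->6.5, 29->8.5, 29->8.5, 31->10, 32->11, 39->12, 43->13
Step 2: Rank sum for X: R1 = 1 + 2 + 3 + 4 + 5 + 6.5 + 8.5 = 30.
Step 3: U_X = R1 - n1(n1+1)/2 = 30 - 7*8/2 = 30 - 28 = 2.
       U_Y = n1*n2 - U_X = 42 - 2 = 40.
Step 4: Ties are present, so use the tie-corrected normal approximation (with continuity correction) for the p-value.
Step 5: p-value = 0.008046; compare to alpha = 0.05. reject H0.

U_X = 2, p = 0.008046, reject H0 at alpha = 0.05.


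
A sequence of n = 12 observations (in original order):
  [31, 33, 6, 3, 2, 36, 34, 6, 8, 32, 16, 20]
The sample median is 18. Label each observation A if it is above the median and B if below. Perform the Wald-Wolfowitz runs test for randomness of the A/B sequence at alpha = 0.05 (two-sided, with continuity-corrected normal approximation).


Step 1: Compute median = 18; label A = above, B = below.
Labels in order: AABBBAABBABA  (n_A = 6, n_B = 6)
Step 2: Count runs R = 7.
Step 3: Under H0 (random ordering), E[R] = 2*n_A*n_B/(n_A+n_B) + 1 = 2*6*6/12 + 1 = 7.0000.
        Var[R] = 2*n_A*n_B*(2*n_A*n_B - n_A - n_B) / ((n_A+n_B)^2 * (n_A+n_B-1)) = 4320/1584 = 2.7273.
        SD[R] = 1.6514.
Step 4: R = E[R], so z = 0 with no continuity correction.
Step 5: Two-sided p-value via normal approximation = 2*(1 - Phi(|z|)) = 1.000000.
Step 6: alpha = 0.05. fail to reject H0.

R = 7, z = 0.0000, p = 1.000000, fail to reject H0.


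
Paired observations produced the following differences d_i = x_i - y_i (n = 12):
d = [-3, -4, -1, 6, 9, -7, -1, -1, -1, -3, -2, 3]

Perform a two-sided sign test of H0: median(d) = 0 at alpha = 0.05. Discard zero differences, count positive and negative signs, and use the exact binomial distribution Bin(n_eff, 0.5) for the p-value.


Step 1: Discard zero differences. Original n = 12; n_eff = number of nonzero differences = 12.
Nonzero differences (with sign): -3, -4, -1, +6, +9, -7, -1, -1, -1, -3, -2, +3
Step 2: Count signs: positive = 3, negative = 9.
Step 3: Under H0: P(positive) = 0.5, so the number of positives S ~ Bin(12, 0.5).
Step 4: Two-sided exact p-value = sum of Bin(12,0.5) probabilities at or below the observed probability = 0.145996.
Step 5: alpha = 0.05. fail to reject H0.

n_eff = 12, pos = 3, neg = 9, p = 0.145996, fail to reject H0.


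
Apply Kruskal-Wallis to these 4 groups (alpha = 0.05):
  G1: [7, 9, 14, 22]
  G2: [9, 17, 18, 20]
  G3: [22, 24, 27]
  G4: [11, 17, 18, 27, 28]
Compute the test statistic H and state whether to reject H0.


Step 1: Combine all N = 16 observations and assign midranks.
sorted (value, group, rank): (7,G1,1), (9,G1,2.5), (9,G2,2.5), (11,G4,4), (14,G1,5), (17,G2,6.5), (17,G4,6.5), (18,G2,8.5), (18,G4,8.5), (20,G2,10), (22,G1,11.5), (22,G3,11.5), (24,G3,13), (27,G3,14.5), (27,G4,14.5), (28,G4,16)
Step 2: Sum ranks within each group.
R_1 = 20 (n_1 = 4)
R_2 = 27.5 (n_2 = 4)
R_3 = 39 (n_3 = 3)
R_4 = 49.5 (n_4 = 5)
Step 3: H = 12/(N(N+1)) * sum(R_i^2/n_i) - 3(N+1)
     = 12/(16*17) * (20^2/4 + 27.5^2/4 + 39^2/3 + 49.5^2/5) - 3*17
     = 0.044118 * 1286.11 - 51
     = 5.740257.
Step 4: Ties present; correction factor C = 1 - 30/(16^3 - 16) = 0.992647. Corrected H = 5.740257 / 0.992647 = 5.782778.
Step 5: Under H0, H ~ chi^2(3); p-value = 0.122670.
Step 6: alpha = 0.05. fail to reject H0.

H = 5.7828, df = 3, p = 0.122670, fail to reject H0.


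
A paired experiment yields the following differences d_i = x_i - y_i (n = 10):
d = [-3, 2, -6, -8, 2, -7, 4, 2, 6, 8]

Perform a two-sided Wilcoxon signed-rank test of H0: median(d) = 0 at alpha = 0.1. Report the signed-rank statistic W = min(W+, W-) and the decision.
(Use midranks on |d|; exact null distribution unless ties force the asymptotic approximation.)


Step 1: Drop any zero differences (none here) and take |d_i|.
|d| = [3, 2, 6, 8, 2, 7, 4, 2, 6, 8]
Step 2: Midrank |d_i| (ties get averaged ranks).
ranks: |3|->4, |2|->2, |6|->6.5, |8|->9.5, |2|->2, |7|->8, |4|->5, |2|->2, |6|->6.5, |8|->9.5
Step 3: Attach original signs; sum ranks with positive sign and with negative sign.
W+ = 2 + 2 + 5 + 2 + 6.5 + 9.5 = 27
W- = 4 + 6.5 + 9.5 + 8 = 28
(Check: W+ + W- = 55 should equal n(n+1)/2 = 55.)
Step 4: Test statistic W = min(W+, W-) = 27.
Step 5: Ties in |d|, so use the tie-corrected normal approximation.
        E[W] = n(n+1)/4 = 10*11/4 = 27.5.
        Tie groups: |d|=2 (t=3), |d|=6 (t=2), |d|=8 (t=2); sum(t^3 - t) = 36.
        Var[W] = n(n+1)(2n+1)/24 - sum(t^3-t)/48 = 2310/24 - 36/48 = 95.5.
        z = (W - E[W]) / sqrt(Var[W]) = (27 - 27.5) / 9.7724 = -0.0512.
        Two-sided p = 2*Phi(z) = 0.959194.
Step 6: alpha = 0.1. fail to reject H0.

W+ = 27, W- = 28, W = min = 27, p = 0.959194, fail to reject H0.


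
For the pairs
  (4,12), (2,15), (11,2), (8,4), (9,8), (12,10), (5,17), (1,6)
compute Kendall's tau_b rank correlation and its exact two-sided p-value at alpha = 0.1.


Step 1: Enumerate the 28 unordered pairs (i,j) with i<j and classify each by sign(x_j-x_i) * sign(y_j-y_i).
  (1,2):dx=-2,dy=+3->D; (1,3):dx=+7,dy=-10->D; (1,4):dx=+4,dy=-8->D; (1,5):dx=+5,dy=-4->D
  (1,6):dx=+8,dy=-2->D; (1,7):dx=+1,dy=+5->C; (1,8):dx=-3,dy=-6->C; (2,3):dx=+9,dy=-13->D
  (2,4):dx=+6,dy=-11->D; (2,5):dx=+7,dy=-7->D; (2,6):dx=+10,dy=-5->D; (2,7):dx=+3,dy=+2->C
  (2,8):dx=-1,dy=-9->C; (3,4):dx=-3,dy=+2->D; (3,5):dx=-2,dy=+6->D; (3,6):dx=+1,dy=+8->C
  (3,7):dx=-6,dy=+15->D; (3,8):dx=-10,dy=+4->D; (4,5):dx=+1,dy=+4->C; (4,6):dx=+4,dy=+6->C
  (4,7):dx=-3,dy=+13->D; (4,8):dx=-7,dy=+2->D; (5,6):dx=+3,dy=+2->C; (5,7):dx=-4,dy=+9->D
  (5,8):dx=-8,dy=-2->C; (6,7):dx=-7,dy=+7->D; (6,8):dx=-11,dy=-4->C; (7,8):dx=-4,dy=-11->C
Step 2: C = 11, D = 17, total pairs = 28.
Step 3: tau = (C - D)/(n(n-1)/2) = (11 - 17)/28 = -0.214286.
Step 4: Exact two-sided p-value (enumerate n! = 40320 permutations of y under H0): p = 0.548413.
Step 5: alpha = 0.1. fail to reject H0.

tau_b = -0.2143 (C=11, D=17), p = 0.548413, fail to reject H0.


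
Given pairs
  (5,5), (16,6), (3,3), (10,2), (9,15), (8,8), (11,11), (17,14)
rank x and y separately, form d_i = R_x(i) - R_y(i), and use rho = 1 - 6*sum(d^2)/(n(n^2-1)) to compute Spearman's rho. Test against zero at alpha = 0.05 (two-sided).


Step 1: Rank x and y separately (midranks; no ties here).
rank(x): 5->2, 16->7, 3->1, 10->5, 9->4, 8->3, 11->6, 17->8
rank(y): 5->3, 6->4, 3->2, 2->1, 15->8, 8->5, 11->6, 14->7
Step 2: d_i = R_x(i) - R_y(i); compute d_i^2.
  (2-3)^2=1, (7-4)^2=9, (1-2)^2=1, (5-1)^2=16, (4-8)^2=16, (3-5)^2=4, (6-6)^2=0, (8-7)^2=1
sum(d^2) = 48.
Step 3: rho = 1 - 6*48 / (8*(8^2 - 1)) = 1 - 288/504 = 0.428571.
Step 4: Under H0, t = rho * sqrt((n-2)/(1-rho^2)) = 1.1619 ~ t(6).
Step 5: Two-sided p-value from the t-distribution with 6 df = 0.289403.
Step 6: alpha = 0.05. fail to reject H0.

rho = 0.4286, p = 0.289403, fail to reject H0 at alpha = 0.05.


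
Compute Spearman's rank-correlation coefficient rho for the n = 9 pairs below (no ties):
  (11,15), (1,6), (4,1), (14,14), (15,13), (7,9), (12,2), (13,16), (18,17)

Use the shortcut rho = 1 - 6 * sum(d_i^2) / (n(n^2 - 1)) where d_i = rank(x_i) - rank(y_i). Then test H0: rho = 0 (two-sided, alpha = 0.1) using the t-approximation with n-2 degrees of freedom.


Step 1: Rank x and y separately (midranks; no ties here).
rank(x): 11->4, 1->1, 4->2, 14->7, 15->8, 7->3, 12->5, 13->6, 18->9
rank(y): 15->7, 6->3, 1->1, 14->6, 13->5, 9->4, 2->2, 16->8, 17->9
Step 2: d_i = R_x(i) - R_y(i); compute d_i^2.
  (4-7)^2=9, (1-3)^2=4, (2-1)^2=1, (7-6)^2=1, (8-5)^2=9, (3-4)^2=1, (5-2)^2=9, (6-8)^2=4, (9-9)^2=0
sum(d^2) = 38.
Step 3: rho = 1 - 6*38 / (9*(9^2 - 1)) = 1 - 228/720 = 0.683333.
Step 4: Under H0, t = rho * sqrt((n-2)/(1-rho^2)) = 2.4763 ~ t(7).
Step 5: Two-sided p-value from the t-distribution with 7 df = 0.042442.
Step 6: alpha = 0.1. reject H0.

rho = 0.6833, p = 0.042442, reject H0 at alpha = 0.1.


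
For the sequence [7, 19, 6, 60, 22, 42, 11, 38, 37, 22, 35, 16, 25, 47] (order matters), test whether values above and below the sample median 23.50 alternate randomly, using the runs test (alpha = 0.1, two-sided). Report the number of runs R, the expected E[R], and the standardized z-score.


Step 1: Compute median = 23.50; label A = above, B = below.
Labels in order: BBBABABAABABAA  (n_A = 7, n_B = 7)
Step 2: Count runs R = 10.
Step 3: Under H0 (random ordering), E[R] = 2*n_A*n_B/(n_A+n_B) + 1 = 2*7*7/14 + 1 = 8.0000.
        Var[R] = 2*n_A*n_B*(2*n_A*n_B - n_A - n_B) / ((n_A+n_B)^2 * (n_A+n_B-1)) = 8232/2548 = 3.2308.
        SD[R] = 1.7974.
Step 4: Continuity-corrected z = (R - 0.5 - E[R]) / SD[R] = (10 - 0.5 - 8.0000) / 1.7974 = 0.8345.
Step 5: Two-sided p-value via normal approximation = 2*(1 - Phi(|z|)) = 0.403986.
Step 6: alpha = 0.1. fail to reject H0.

R = 10, z = 0.8345, p = 0.403986, fail to reject H0.


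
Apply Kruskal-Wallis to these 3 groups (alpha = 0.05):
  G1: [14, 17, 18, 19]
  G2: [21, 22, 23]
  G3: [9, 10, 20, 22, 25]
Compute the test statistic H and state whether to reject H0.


Step 1: Combine all N = 12 observations and assign midranks.
sorted (value, group, rank): (9,G3,1), (10,G3,2), (14,G1,3), (17,G1,4), (18,G1,5), (19,G1,6), (20,G3,7), (21,G2,8), (22,G2,9.5), (22,G3,9.5), (23,G2,11), (25,G3,12)
Step 2: Sum ranks within each group.
R_1 = 18 (n_1 = 4)
R_2 = 28.5 (n_2 = 3)
R_3 = 31.5 (n_3 = 5)
Step 3: H = 12/(N(N+1)) * sum(R_i^2/n_i) - 3(N+1)
     = 12/(12*13) * (18^2/4 + 28.5^2/3 + 31.5^2/5) - 3*13
     = 0.076923 * 550.2 - 39
     = 3.323077.
Step 4: Ties present; correction factor C = 1 - 6/(12^3 - 12) = 0.996503. Corrected H = 3.323077 / 0.996503 = 3.334737.
Step 5: Under H0, H ~ chi^2(2); p-value = 0.188743.
Step 6: alpha = 0.05. fail to reject H0.

H = 3.3347, df = 2, p = 0.188743, fail to reject H0.


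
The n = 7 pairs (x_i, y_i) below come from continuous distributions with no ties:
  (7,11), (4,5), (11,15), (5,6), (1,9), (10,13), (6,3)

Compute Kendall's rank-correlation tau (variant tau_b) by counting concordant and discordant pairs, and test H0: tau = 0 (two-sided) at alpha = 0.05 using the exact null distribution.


Step 1: Enumerate the 21 unordered pairs (i,j) with i<j and classify each by sign(x_j-x_i) * sign(y_j-y_i).
  (1,2):dx=-3,dy=-6->C; (1,3):dx=+4,dy=+4->C; (1,4):dx=-2,dy=-5->C; (1,5):dx=-6,dy=-2->C
  (1,6):dx=+3,dy=+2->C; (1,7):dx=-1,dy=-8->C; (2,3):dx=+7,dy=+10->C; (2,4):dx=+1,dy=+1->C
  (2,5):dx=-3,dy=+4->D; (2,6):dx=+6,dy=+8->C; (2,7):dx=+2,dy=-2->D; (3,4):dx=-6,dy=-9->C
  (3,5):dx=-10,dy=-6->C; (3,6):dx=-1,dy=-2->C; (3,7):dx=-5,dy=-12->C; (4,5):dx=-4,dy=+3->D
  (4,6):dx=+5,dy=+7->C; (4,7):dx=+1,dy=-3->D; (5,6):dx=+9,dy=+4->C; (5,7):dx=+5,dy=-6->D
  (6,7):dx=-4,dy=-10->C
Step 2: C = 16, D = 5, total pairs = 21.
Step 3: tau = (C - D)/(n(n-1)/2) = (16 - 5)/21 = 0.523810.
Step 4: Exact two-sided p-value (enumerate n! = 5040 permutations of y under H0): p = 0.136111.
Step 5: alpha = 0.05. fail to reject H0.

tau_b = 0.5238 (C=16, D=5), p = 0.136111, fail to reject H0.


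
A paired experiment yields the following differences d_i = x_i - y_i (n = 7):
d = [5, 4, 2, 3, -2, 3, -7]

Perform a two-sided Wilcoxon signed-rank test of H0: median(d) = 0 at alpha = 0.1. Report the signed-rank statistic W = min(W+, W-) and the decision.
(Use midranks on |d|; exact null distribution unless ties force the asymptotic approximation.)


Step 1: Drop any zero differences (none here) and take |d_i|.
|d| = [5, 4, 2, 3, 2, 3, 7]
Step 2: Midrank |d_i| (ties get averaged ranks).
ranks: |5|->6, |4|->5, |2|->1.5, |3|->3.5, |2|->1.5, |3|->3.5, |7|->7
Step 3: Attach original signs; sum ranks with positive sign and with negative sign.
W+ = 6 + 5 + 1.5 + 3.5 + 3.5 = 19.5
W- = 1.5 + 7 = 8.5
(Check: W+ + W- = 28 should equal n(n+1)/2 = 28.)
Step 4: Test statistic W = min(W+, W-) = 8.5.
Step 5: Ties in |d|, so use the tie-corrected normal approximation.
        E[W] = n(n+1)/4 = 7*8/4 = 14.
        Tie groups: |d|=2 (t=2), |d|=3 (t=2); sum(t^3 - t) = 12.
        Var[W] = n(n+1)(2n+1)/24 - sum(t^3-t)/48 = 840/24 - 12/48 = 34.75.
        z = (W - E[W]) / sqrt(Var[W]) = (8.5 - 14) / 5.8949 = -0.9330.
        Two-sided p = 2*Phi(z) = 0.350816.
Step 6: alpha = 0.1. fail to reject H0.

W+ = 19.5, W- = 8.5, W = min = 8.5, p = 0.350816, fail to reject H0.


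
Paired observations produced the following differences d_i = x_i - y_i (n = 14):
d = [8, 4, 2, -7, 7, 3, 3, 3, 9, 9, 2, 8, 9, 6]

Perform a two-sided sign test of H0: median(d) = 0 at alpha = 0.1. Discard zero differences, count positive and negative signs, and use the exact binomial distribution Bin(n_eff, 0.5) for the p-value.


Step 1: Discard zero differences. Original n = 14; n_eff = number of nonzero differences = 14.
Nonzero differences (with sign): +8, +4, +2, -7, +7, +3, +3, +3, +9, +9, +2, +8, +9, +6
Step 2: Count signs: positive = 13, negative = 1.
Step 3: Under H0: P(positive) = 0.5, so the number of positives S ~ Bin(14, 0.5).
Step 4: Two-sided exact p-value = sum of Bin(14,0.5) probabilities at or below the observed probability = 0.001831.
Step 5: alpha = 0.1. reject H0.

n_eff = 14, pos = 13, neg = 1, p = 0.001831, reject H0.


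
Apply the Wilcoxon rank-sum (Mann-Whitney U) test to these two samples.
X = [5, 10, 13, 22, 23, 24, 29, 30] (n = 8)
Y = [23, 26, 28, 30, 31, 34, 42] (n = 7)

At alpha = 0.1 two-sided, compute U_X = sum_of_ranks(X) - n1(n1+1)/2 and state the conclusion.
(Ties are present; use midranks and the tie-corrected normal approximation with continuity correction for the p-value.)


Step 1: Combine and sort all 15 observations; assign midranks.
sorted (value, group): (5,X), (10,X), (13,X), (22,X), (23,X), (23,Y), (24,X), (26,Y), (28,Y), (29,X), (30,X), (30,Y), (31,Y), (34,Y), (42,Y)
ranks: 5->1, 10->2, 13->3, 22->4, 23->5.5, 23->5.5, 24->7, 26->8, 28->9, 29->10, 30->11.5, 30->11.5, 31->13, 34->14, 42->15
Step 2: Rank sum for X: R1 = 1 + 2 + 3 + 4 + 5.5 + 7 + 10 + 11.5 = 44.
Step 3: U_X = R1 - n1(n1+1)/2 = 44 - 8*9/2 = 44 - 36 = 8.
       U_Y = n1*n2 - U_X = 56 - 8 = 48.
Step 4: Ties are present, so use the tie-corrected normal approximation (with continuity correction) for the p-value.
Step 5: p-value = 0.023776; compare to alpha = 0.1. reject H0.

U_X = 8, p = 0.023776, reject H0 at alpha = 0.1.


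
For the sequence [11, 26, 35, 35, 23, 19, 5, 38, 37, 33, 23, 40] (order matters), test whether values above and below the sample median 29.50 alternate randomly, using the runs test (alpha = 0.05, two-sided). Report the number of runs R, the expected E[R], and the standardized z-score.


Step 1: Compute median = 29.50; label A = above, B = below.
Labels in order: BBAABBBAAABA  (n_A = 6, n_B = 6)
Step 2: Count runs R = 6.
Step 3: Under H0 (random ordering), E[R] = 2*n_A*n_B/(n_A+n_B) + 1 = 2*6*6/12 + 1 = 7.0000.
        Var[R] = 2*n_A*n_B*(2*n_A*n_B - n_A - n_B) / ((n_A+n_B)^2 * (n_A+n_B-1)) = 4320/1584 = 2.7273.
        SD[R] = 1.6514.
Step 4: Continuity-corrected z = (R + 0.5 - E[R]) / SD[R] = (6 + 0.5 - 7.0000) / 1.6514 = -0.3028.
Step 5: Two-sided p-value via normal approximation = 2*(1 - Phi(|z|)) = 0.762069.
Step 6: alpha = 0.05. fail to reject H0.

R = 6, z = -0.3028, p = 0.762069, fail to reject H0.


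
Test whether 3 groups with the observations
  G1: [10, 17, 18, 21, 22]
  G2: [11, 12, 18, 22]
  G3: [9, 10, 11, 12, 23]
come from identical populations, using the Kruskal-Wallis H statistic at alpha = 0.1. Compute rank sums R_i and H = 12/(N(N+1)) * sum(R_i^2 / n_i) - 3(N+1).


Step 1: Combine all N = 14 observations and assign midranks.
sorted (value, group, rank): (9,G3,1), (10,G1,2.5), (10,G3,2.5), (11,G2,4.5), (11,G3,4.5), (12,G2,6.5), (12,G3,6.5), (17,G1,8), (18,G1,9.5), (18,G2,9.5), (21,G1,11), (22,G1,12.5), (22,G2,12.5), (23,G3,14)
Step 2: Sum ranks within each group.
R_1 = 43.5 (n_1 = 5)
R_2 = 33 (n_2 = 4)
R_3 = 28.5 (n_3 = 5)
Step 3: H = 12/(N(N+1)) * sum(R_i^2/n_i) - 3(N+1)
     = 12/(14*15) * (43.5^2/5 + 33^2/4 + 28.5^2/5) - 3*15
     = 0.057143 * 813.15 - 45
     = 1.465714.
Step 4: Ties present; correction factor C = 1 - 30/(14^3 - 14) = 0.989011. Corrected H = 1.465714 / 0.989011 = 1.482000.
Step 5: Under H0, H ~ chi^2(2); p-value = 0.476637.
Step 6: alpha = 0.1. fail to reject H0.

H = 1.4820, df = 2, p = 0.476637, fail to reject H0.


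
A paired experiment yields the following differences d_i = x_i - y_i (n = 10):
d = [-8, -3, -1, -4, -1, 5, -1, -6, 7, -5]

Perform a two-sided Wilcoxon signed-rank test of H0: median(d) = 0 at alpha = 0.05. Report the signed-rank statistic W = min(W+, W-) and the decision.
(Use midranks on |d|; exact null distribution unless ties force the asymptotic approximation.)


Step 1: Drop any zero differences (none here) and take |d_i|.
|d| = [8, 3, 1, 4, 1, 5, 1, 6, 7, 5]
Step 2: Midrank |d_i| (ties get averaged ranks).
ranks: |8|->10, |3|->4, |1|->2, |4|->5, |1|->2, |5|->6.5, |1|->2, |6|->8, |7|->9, |5|->6.5
Step 3: Attach original signs; sum ranks with positive sign and with negative sign.
W+ = 6.5 + 9 = 15.5
W- = 10 + 4 + 2 + 5 + 2 + 2 + 8 + 6.5 = 39.5
(Check: W+ + W- = 55 should equal n(n+1)/2 = 55.)
Step 4: Test statistic W = min(W+, W-) = 15.5.
Step 5: Ties in |d|, so use the tie-corrected normal approximation.
        E[W] = n(n+1)/4 = 10*11/4 = 27.5.
        Tie groups: |d|=1 (t=3), |d|=5 (t=2); sum(t^3 - t) = 30.
        Var[W] = n(n+1)(2n+1)/24 - sum(t^3-t)/48 = 2310/24 - 30/48 = 95.625.
        z = (W - E[W]) / sqrt(Var[W]) = (15.5 - 27.5) / 9.7788 = -1.2271.
        Two-sided p = 2*Phi(z) = 0.219768.
Step 6: alpha = 0.05. fail to reject H0.

W+ = 15.5, W- = 39.5, W = min = 15.5, p = 0.219768, fail to reject H0.


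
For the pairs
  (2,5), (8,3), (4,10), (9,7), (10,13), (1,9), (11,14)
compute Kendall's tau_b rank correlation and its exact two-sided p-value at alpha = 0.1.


Step 1: Enumerate the 21 unordered pairs (i,j) with i<j and classify each by sign(x_j-x_i) * sign(y_j-y_i).
  (1,2):dx=+6,dy=-2->D; (1,3):dx=+2,dy=+5->C; (1,4):dx=+7,dy=+2->C; (1,5):dx=+8,dy=+8->C
  (1,6):dx=-1,dy=+4->D; (1,7):dx=+9,dy=+9->C; (2,3):dx=-4,dy=+7->D; (2,4):dx=+1,dy=+4->C
  (2,5):dx=+2,dy=+10->C; (2,6):dx=-7,dy=+6->D; (2,7):dx=+3,dy=+11->C; (3,4):dx=+5,dy=-3->D
  (3,5):dx=+6,dy=+3->C; (3,6):dx=-3,dy=-1->C; (3,7):dx=+7,dy=+4->C; (4,5):dx=+1,dy=+6->C
  (4,6):dx=-8,dy=+2->D; (4,7):dx=+2,dy=+7->C; (5,6):dx=-9,dy=-4->C; (5,7):dx=+1,dy=+1->C
  (6,7):dx=+10,dy=+5->C
Step 2: C = 15, D = 6, total pairs = 21.
Step 3: tau = (C - D)/(n(n-1)/2) = (15 - 6)/21 = 0.428571.
Step 4: Exact two-sided p-value (enumerate n! = 5040 permutations of y under H0): p = 0.238889.
Step 5: alpha = 0.1. fail to reject H0.

tau_b = 0.4286 (C=15, D=6), p = 0.238889, fail to reject H0.


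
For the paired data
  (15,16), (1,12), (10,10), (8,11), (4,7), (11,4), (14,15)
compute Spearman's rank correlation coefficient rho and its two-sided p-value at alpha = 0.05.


Step 1: Rank x and y separately (midranks; no ties here).
rank(x): 15->7, 1->1, 10->4, 8->3, 4->2, 11->5, 14->6
rank(y): 16->7, 12->5, 10->3, 11->4, 7->2, 4->1, 15->6
Step 2: d_i = R_x(i) - R_y(i); compute d_i^2.
  (7-7)^2=0, (1-5)^2=16, (4-3)^2=1, (3-4)^2=1, (2-2)^2=0, (5-1)^2=16, (6-6)^2=0
sum(d^2) = 34.
Step 3: rho = 1 - 6*34 / (7*(7^2 - 1)) = 1 - 204/336 = 0.392857.
Step 4: Under H0, t = rho * sqrt((n-2)/(1-rho^2)) = 0.9553 ~ t(5).
Step 5: Two-sided p-value from the t-distribution with 5 df = 0.383317.
Step 6: alpha = 0.05. fail to reject H0.

rho = 0.3929, p = 0.383317, fail to reject H0 at alpha = 0.05.


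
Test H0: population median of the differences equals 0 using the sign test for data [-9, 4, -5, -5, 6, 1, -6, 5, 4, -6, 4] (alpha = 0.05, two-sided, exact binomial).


Step 1: Discard zero differences. Original n = 11; n_eff = number of nonzero differences = 11.
Nonzero differences (with sign): -9, +4, -5, -5, +6, +1, -6, +5, +4, -6, +4
Step 2: Count signs: positive = 6, negative = 5.
Step 3: Under H0: P(positive) = 0.5, so the number of positives S ~ Bin(11, 0.5).
Step 4: Two-sided exact p-value = sum of Bin(11,0.5) probabilities at or below the observed probability = 1.000000.
Step 5: alpha = 0.05. fail to reject H0.

n_eff = 11, pos = 6, neg = 5, p = 1.000000, fail to reject H0.


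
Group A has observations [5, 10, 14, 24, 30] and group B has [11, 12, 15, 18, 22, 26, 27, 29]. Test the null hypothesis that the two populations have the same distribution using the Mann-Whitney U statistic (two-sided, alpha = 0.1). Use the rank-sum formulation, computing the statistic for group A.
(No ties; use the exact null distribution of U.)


Step 1: Combine and sort all 13 observations; assign midranks.
sorted (value, group): (5,X), (10,X), (11,Y), (12,Y), (14,X), (15,Y), (18,Y), (22,Y), (24,X), (26,Y), (27,Y), (29,Y), (30,X)
ranks: 5->1, 10->2, 11->3, 12->4, 14->5, 15->6, 18->7, 22->8, 24->9, 26->10, 27->11, 29->12, 30->13
Step 2: Rank sum for X: R1 = 1 + 2 + 5 + 9 + 13 = 30.
Step 3: U_X = R1 - n1(n1+1)/2 = 30 - 5*6/2 = 30 - 15 = 15.
       U_Y = n1*n2 - U_X = 40 - 15 = 25.
Step 4: No ties, so the exact null distribution of U (based on enumerating the C(13,5) = 1287 equally likely rank assignments) gives the two-sided p-value.
Step 5: p-value = 0.523699; compare to alpha = 0.1. fail to reject H0.

U_X = 15, p = 0.523699, fail to reject H0 at alpha = 0.1.


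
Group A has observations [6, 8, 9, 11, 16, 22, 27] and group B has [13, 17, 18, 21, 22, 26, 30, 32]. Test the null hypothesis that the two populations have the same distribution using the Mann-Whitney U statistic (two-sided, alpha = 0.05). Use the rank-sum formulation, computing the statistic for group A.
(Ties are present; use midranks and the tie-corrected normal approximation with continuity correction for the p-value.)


Step 1: Combine and sort all 15 observations; assign midranks.
sorted (value, group): (6,X), (8,X), (9,X), (11,X), (13,Y), (16,X), (17,Y), (18,Y), (21,Y), (22,X), (22,Y), (26,Y), (27,X), (30,Y), (32,Y)
ranks: 6->1, 8->2, 9->3, 11->4, 13->5, 16->6, 17->7, 18->8, 21->9, 22->10.5, 22->10.5, 26->12, 27->13, 30->14, 32->15
Step 2: Rank sum for X: R1 = 1 + 2 + 3 + 4 + 6 + 10.5 + 13 = 39.5.
Step 3: U_X = R1 - n1(n1+1)/2 = 39.5 - 7*8/2 = 39.5 - 28 = 11.5.
       U_Y = n1*n2 - U_X = 56 - 11.5 = 44.5.
Step 4: Ties are present, so use the tie-corrected normal approximation (with continuity correction) for the p-value.
Step 5: p-value = 0.063840; compare to alpha = 0.05. fail to reject H0.

U_X = 11.5, p = 0.063840, fail to reject H0 at alpha = 0.05.


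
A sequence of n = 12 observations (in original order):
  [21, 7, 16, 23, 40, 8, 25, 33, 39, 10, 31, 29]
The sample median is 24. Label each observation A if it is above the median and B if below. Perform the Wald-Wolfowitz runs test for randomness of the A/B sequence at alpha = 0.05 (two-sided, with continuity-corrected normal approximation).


Step 1: Compute median = 24; label A = above, B = below.
Labels in order: BBBBABAAABAA  (n_A = 6, n_B = 6)
Step 2: Count runs R = 6.
Step 3: Under H0 (random ordering), E[R] = 2*n_A*n_B/(n_A+n_B) + 1 = 2*6*6/12 + 1 = 7.0000.
        Var[R] = 2*n_A*n_B*(2*n_A*n_B - n_A - n_B) / ((n_A+n_B)^2 * (n_A+n_B-1)) = 4320/1584 = 2.7273.
        SD[R] = 1.6514.
Step 4: Continuity-corrected z = (R + 0.5 - E[R]) / SD[R] = (6 + 0.5 - 7.0000) / 1.6514 = -0.3028.
Step 5: Two-sided p-value via normal approximation = 2*(1 - Phi(|z|)) = 0.762069.
Step 6: alpha = 0.05. fail to reject H0.

R = 6, z = -0.3028, p = 0.762069, fail to reject H0.


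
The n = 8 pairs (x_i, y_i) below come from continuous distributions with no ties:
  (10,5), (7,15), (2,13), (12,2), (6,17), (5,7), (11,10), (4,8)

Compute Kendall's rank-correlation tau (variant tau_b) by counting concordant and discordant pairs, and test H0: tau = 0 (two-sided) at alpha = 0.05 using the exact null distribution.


Step 1: Enumerate the 28 unordered pairs (i,j) with i<j and classify each by sign(x_j-x_i) * sign(y_j-y_i).
  (1,2):dx=-3,dy=+10->D; (1,3):dx=-8,dy=+8->D; (1,4):dx=+2,dy=-3->D; (1,5):dx=-4,dy=+12->D
  (1,6):dx=-5,dy=+2->D; (1,7):dx=+1,dy=+5->C; (1,8):dx=-6,dy=+3->D; (2,3):dx=-5,dy=-2->C
  (2,4):dx=+5,dy=-13->D; (2,5):dx=-1,dy=+2->D; (2,6):dx=-2,dy=-8->C; (2,7):dx=+4,dy=-5->D
  (2,8):dx=-3,dy=-7->C; (3,4):dx=+10,dy=-11->D; (3,5):dx=+4,dy=+4->C; (3,6):dx=+3,dy=-6->D
  (3,7):dx=+9,dy=-3->D; (3,8):dx=+2,dy=-5->D; (4,5):dx=-6,dy=+15->D; (4,6):dx=-7,dy=+5->D
  (4,7):dx=-1,dy=+8->D; (4,8):dx=-8,dy=+6->D; (5,6):dx=-1,dy=-10->C; (5,7):dx=+5,dy=-7->D
  (5,8):dx=-2,dy=-9->C; (6,7):dx=+6,dy=+3->C; (6,8):dx=-1,dy=+1->D; (7,8):dx=-7,dy=-2->C
Step 2: C = 9, D = 19, total pairs = 28.
Step 3: tau = (C - D)/(n(n-1)/2) = (9 - 19)/28 = -0.357143.
Step 4: Exact two-sided p-value (enumerate n! = 40320 permutations of y under H0): p = 0.275099.
Step 5: alpha = 0.05. fail to reject H0.

tau_b = -0.3571 (C=9, D=19), p = 0.275099, fail to reject H0.


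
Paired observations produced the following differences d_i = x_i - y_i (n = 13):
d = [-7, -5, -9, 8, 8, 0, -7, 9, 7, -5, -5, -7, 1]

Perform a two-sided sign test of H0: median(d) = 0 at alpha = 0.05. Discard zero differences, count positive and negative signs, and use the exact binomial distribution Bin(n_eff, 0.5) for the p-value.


Step 1: Discard zero differences. Original n = 13; n_eff = number of nonzero differences = 12.
Nonzero differences (with sign): -7, -5, -9, +8, +8, -7, +9, +7, -5, -5, -7, +1
Step 2: Count signs: positive = 5, negative = 7.
Step 3: Under H0: P(positive) = 0.5, so the number of positives S ~ Bin(12, 0.5).
Step 4: Two-sided exact p-value = sum of Bin(12,0.5) probabilities at or below the observed probability = 0.774414.
Step 5: alpha = 0.05. fail to reject H0.

n_eff = 12, pos = 5, neg = 7, p = 0.774414, fail to reject H0.


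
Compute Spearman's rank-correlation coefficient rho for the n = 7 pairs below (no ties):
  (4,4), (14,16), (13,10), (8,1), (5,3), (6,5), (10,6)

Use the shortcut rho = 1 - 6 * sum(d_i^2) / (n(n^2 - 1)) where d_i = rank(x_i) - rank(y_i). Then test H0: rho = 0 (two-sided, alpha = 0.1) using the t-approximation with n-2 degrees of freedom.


Step 1: Rank x and y separately (midranks; no ties here).
rank(x): 4->1, 14->7, 13->6, 8->4, 5->2, 6->3, 10->5
rank(y): 4->3, 16->7, 10->6, 1->1, 3->2, 5->4, 6->5
Step 2: d_i = R_x(i) - R_y(i); compute d_i^2.
  (1-3)^2=4, (7-7)^2=0, (6-6)^2=0, (4-1)^2=9, (2-2)^2=0, (3-4)^2=1, (5-5)^2=0
sum(d^2) = 14.
Step 3: rho = 1 - 6*14 / (7*(7^2 - 1)) = 1 - 84/336 = 0.750000.
Step 4: Under H0, t = rho * sqrt((n-2)/(1-rho^2)) = 2.5355 ~ t(5).
Step 5: Two-sided p-value from the t-distribution with 5 df = 0.052181.
Step 6: alpha = 0.1. reject H0.

rho = 0.7500, p = 0.052181, reject H0 at alpha = 0.1.


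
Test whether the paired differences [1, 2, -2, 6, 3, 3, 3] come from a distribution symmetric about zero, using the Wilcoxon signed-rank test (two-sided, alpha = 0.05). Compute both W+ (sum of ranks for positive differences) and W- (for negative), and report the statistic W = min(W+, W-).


Step 1: Drop any zero differences (none here) and take |d_i|.
|d| = [1, 2, 2, 6, 3, 3, 3]
Step 2: Midrank |d_i| (ties get averaged ranks).
ranks: |1|->1, |2|->2.5, |2|->2.5, |6|->7, |3|->5, |3|->5, |3|->5
Step 3: Attach original signs; sum ranks with positive sign and with negative sign.
W+ = 1 + 2.5 + 7 + 5 + 5 + 5 = 25.5
W- = 2.5 = 2.5
(Check: W+ + W- = 28 should equal n(n+1)/2 = 28.)
Step 4: Test statistic W = min(W+, W-) = 2.5.
Step 5: Ties in |d|, so use the tie-corrected normal approximation.
        E[W] = n(n+1)/4 = 7*8/4 = 14.
        Tie groups: |d|=2 (t=2), |d|=3 (t=3); sum(t^3 - t) = 30.
        Var[W] = n(n+1)(2n+1)/24 - sum(t^3-t)/48 = 840/24 - 30/48 = 34.375.
        z = (W - E[W]) / sqrt(Var[W]) = (2.5 - 14) / 5.8630 = -1.9614.
        Two-sided p = 2*Phi(z) = 0.049827.
Step 6: alpha = 0.05. reject H0.

W+ = 25.5, W- = 2.5, W = min = 2.5, p = 0.049827, reject H0.


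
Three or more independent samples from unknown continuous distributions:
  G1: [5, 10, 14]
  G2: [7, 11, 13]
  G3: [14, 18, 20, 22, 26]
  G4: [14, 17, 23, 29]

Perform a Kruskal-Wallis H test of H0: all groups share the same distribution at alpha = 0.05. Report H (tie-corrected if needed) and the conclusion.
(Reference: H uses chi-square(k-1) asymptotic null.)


Step 1: Combine all N = 15 observations and assign midranks.
sorted (value, group, rank): (5,G1,1), (7,G2,2), (10,G1,3), (11,G2,4), (13,G2,5), (14,G1,7), (14,G3,7), (14,G4,7), (17,G4,9), (18,G3,10), (20,G3,11), (22,G3,12), (23,G4,13), (26,G3,14), (29,G4,15)
Step 2: Sum ranks within each group.
R_1 = 11 (n_1 = 3)
R_2 = 11 (n_2 = 3)
R_3 = 54 (n_3 = 5)
R_4 = 44 (n_4 = 4)
Step 3: H = 12/(N(N+1)) * sum(R_i^2/n_i) - 3(N+1)
     = 12/(15*16) * (11^2/3 + 11^2/3 + 54^2/5 + 44^2/4) - 3*16
     = 0.050000 * 1147.87 - 48
     = 9.393333.
Step 4: Ties present; correction factor C = 1 - 24/(15^3 - 15) = 0.992857. Corrected H = 9.393333 / 0.992857 = 9.460911.
Step 5: Under H0, H ~ chi^2(3); p-value = 0.023751.
Step 6: alpha = 0.05. reject H0.

H = 9.4609, df = 3, p = 0.023751, reject H0.


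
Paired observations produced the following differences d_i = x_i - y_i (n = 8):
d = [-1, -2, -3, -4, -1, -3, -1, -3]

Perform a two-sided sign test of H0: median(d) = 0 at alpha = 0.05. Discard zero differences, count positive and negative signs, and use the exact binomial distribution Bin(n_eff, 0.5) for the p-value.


Step 1: Discard zero differences. Original n = 8; n_eff = number of nonzero differences = 8.
Nonzero differences (with sign): -1, -2, -3, -4, -1, -3, -1, -3
Step 2: Count signs: positive = 0, negative = 8.
Step 3: Under H0: P(positive) = 0.5, so the number of positives S ~ Bin(8, 0.5).
Step 4: Two-sided exact p-value = sum of Bin(8,0.5) probabilities at or below the observed probability = 0.007812.
Step 5: alpha = 0.05. reject H0.

n_eff = 8, pos = 0, neg = 8, p = 0.007812, reject H0.


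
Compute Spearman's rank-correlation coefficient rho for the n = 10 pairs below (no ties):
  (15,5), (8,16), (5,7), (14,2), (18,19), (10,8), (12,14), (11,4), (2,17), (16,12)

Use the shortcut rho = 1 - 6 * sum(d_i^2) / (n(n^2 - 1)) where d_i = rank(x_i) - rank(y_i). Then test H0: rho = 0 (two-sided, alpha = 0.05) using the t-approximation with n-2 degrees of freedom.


Step 1: Rank x and y separately (midranks; no ties here).
rank(x): 15->8, 8->3, 5->2, 14->7, 18->10, 10->4, 12->6, 11->5, 2->1, 16->9
rank(y): 5->3, 16->8, 7->4, 2->1, 19->10, 8->5, 14->7, 4->2, 17->9, 12->6
Step 2: d_i = R_x(i) - R_y(i); compute d_i^2.
  (8-3)^2=25, (3-8)^2=25, (2-4)^2=4, (7-1)^2=36, (10-10)^2=0, (4-5)^2=1, (6-7)^2=1, (5-2)^2=9, (1-9)^2=64, (9-6)^2=9
sum(d^2) = 174.
Step 3: rho = 1 - 6*174 / (10*(10^2 - 1)) = 1 - 1044/990 = -0.054545.
Step 4: Under H0, t = rho * sqrt((n-2)/(1-rho^2)) = -0.1545 ~ t(8).
Step 5: Two-sided p-value from the t-distribution with 8 df = 0.881036.
Step 6: alpha = 0.05. fail to reject H0.

rho = -0.0545, p = 0.881036, fail to reject H0 at alpha = 0.05.


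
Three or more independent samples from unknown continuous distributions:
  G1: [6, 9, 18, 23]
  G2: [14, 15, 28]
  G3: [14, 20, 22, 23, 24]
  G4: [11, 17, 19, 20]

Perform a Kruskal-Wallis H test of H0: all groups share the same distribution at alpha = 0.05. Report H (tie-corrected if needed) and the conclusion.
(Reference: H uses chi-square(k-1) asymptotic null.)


Step 1: Combine all N = 16 observations and assign midranks.
sorted (value, group, rank): (6,G1,1), (9,G1,2), (11,G4,3), (14,G2,4.5), (14,G3,4.5), (15,G2,6), (17,G4,7), (18,G1,8), (19,G4,9), (20,G3,10.5), (20,G4,10.5), (22,G3,12), (23,G1,13.5), (23,G3,13.5), (24,G3,15), (28,G2,16)
Step 2: Sum ranks within each group.
R_1 = 24.5 (n_1 = 4)
R_2 = 26.5 (n_2 = 3)
R_3 = 55.5 (n_3 = 5)
R_4 = 29.5 (n_4 = 4)
Step 3: H = 12/(N(N+1)) * sum(R_i^2/n_i) - 3(N+1)
     = 12/(16*17) * (24.5^2/4 + 26.5^2/3 + 55.5^2/5 + 29.5^2/4) - 3*17
     = 0.044118 * 1217.76 - 51
     = 2.724632.
Step 4: Ties present; correction factor C = 1 - 18/(16^3 - 16) = 0.995588. Corrected H = 2.724632 / 0.995588 = 2.736706.
Step 5: Under H0, H ~ chi^2(3); p-value = 0.434025.
Step 6: alpha = 0.05. fail to reject H0.

H = 2.7367, df = 3, p = 0.434025, fail to reject H0.


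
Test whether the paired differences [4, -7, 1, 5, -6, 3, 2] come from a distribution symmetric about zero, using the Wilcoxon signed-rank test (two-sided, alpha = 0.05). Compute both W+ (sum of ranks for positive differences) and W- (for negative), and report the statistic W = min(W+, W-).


Step 1: Drop any zero differences (none here) and take |d_i|.
|d| = [4, 7, 1, 5, 6, 3, 2]
Step 2: Midrank |d_i| (ties get averaged ranks).
ranks: |4|->4, |7|->7, |1|->1, |5|->5, |6|->6, |3|->3, |2|->2
Step 3: Attach original signs; sum ranks with positive sign and with negative sign.
W+ = 4 + 1 + 5 + 3 + 2 = 15
W- = 7 + 6 = 13
(Check: W+ + W- = 28 should equal n(n+1)/2 = 28.)
Step 4: Test statistic W = min(W+, W-) = 13.
Step 5: No ties, so the exact null distribution over the 2^7 = 128 sign assignments gives the two-sided p-value = 0.937500.
Step 6: alpha = 0.05. fail to reject H0.

W+ = 15, W- = 13, W = min = 13, p = 0.937500, fail to reject H0.
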